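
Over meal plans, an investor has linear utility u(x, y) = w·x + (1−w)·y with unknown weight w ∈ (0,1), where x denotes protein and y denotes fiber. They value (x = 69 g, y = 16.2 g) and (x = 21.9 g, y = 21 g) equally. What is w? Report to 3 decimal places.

u(69,16.2) = u(21.9,21) means w·69 + (1−w)·16.2 = w·21.9 + (1−w)·21.
w·(69−21.9) = (1−w)·(21−16.2), i.e. w·47.1 = (1−w)·4.8.
Hence w = 4.8/(47.1+4.8) = 4.8/51.9 = 0.092.

w = 0.092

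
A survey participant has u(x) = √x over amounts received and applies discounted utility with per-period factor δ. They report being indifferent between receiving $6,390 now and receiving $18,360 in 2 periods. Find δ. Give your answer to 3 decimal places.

The payoff in 2 periods is discounted by δ^2, so u(6390) = δ^2·u(18360) and δ^2 = u(6390)/u(18360).
With u(x) = √x: δ^2 = √6390/√18360 = √(6390/18360) = 0.58995.
So δ = 0.58995^(1/2) ≈ 0.768.

δ ≈ 0.768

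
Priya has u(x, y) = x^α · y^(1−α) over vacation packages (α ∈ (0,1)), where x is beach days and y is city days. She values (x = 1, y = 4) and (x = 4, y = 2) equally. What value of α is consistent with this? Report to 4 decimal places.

Indifference: 1^α · 4^(1−α) = 4^α · 2^(1−α).
Rearrange to (1/4)^α = (2/4)^(1−α) and take logs: α·-1.3862944 = (1−α)·-0.6931472.
So α/(1−α) = (-0.6931472)/(-1.3862944) = 0.5000000, and α = 0.5000000/1.5000000 ≈ 0.3333.

α ≈ 0.3333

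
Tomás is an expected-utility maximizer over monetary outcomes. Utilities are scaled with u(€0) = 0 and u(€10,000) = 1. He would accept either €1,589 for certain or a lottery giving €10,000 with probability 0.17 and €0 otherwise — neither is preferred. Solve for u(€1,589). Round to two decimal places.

u(€1,589) equals the lottery's expected utility: 0.17·1 + 0.83·0 = 0.17.

0.17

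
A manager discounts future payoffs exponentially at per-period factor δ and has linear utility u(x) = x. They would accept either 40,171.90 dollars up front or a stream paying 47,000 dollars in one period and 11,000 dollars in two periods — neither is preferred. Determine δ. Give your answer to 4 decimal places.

δ ≈ 0.7300

The stream is worth 47000δ + 11000δ² today, so 47000δ + 11000δ² = 40171.90.
So 11000δ² + 47000δ − 40171.90 = 0.
The positive root is δ = [−47000 + √(47000² + 4·11000·40171.90)] / (2·11000) = (−47000 + 63060.000)/22000 ≈ 0.7300.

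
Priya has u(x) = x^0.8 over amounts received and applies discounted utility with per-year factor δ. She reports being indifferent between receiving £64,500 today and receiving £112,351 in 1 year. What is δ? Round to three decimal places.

δ ≈ 0.641

Indifference means u(64500) = δ · u(112351), so δ = u(64500)/u(112351).
With u(x) = x^0.8: δ = 64500^0.8/112351^0.8 = (64500/112351)^0.8 = 0.64148.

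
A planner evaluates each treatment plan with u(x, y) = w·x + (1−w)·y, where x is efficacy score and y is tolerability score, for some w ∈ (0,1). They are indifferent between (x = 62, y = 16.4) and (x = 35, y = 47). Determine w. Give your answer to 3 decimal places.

w = 0.531

Indifference: w·62 + (1−w)·16.4 = w·35 + (1−w)·47.
Rearranging, 27·w − 30.6·(1−w) = 0.
The marginal rate of substitution is 30.6/27, so w = 30.6/(27+30.6) = 0.531.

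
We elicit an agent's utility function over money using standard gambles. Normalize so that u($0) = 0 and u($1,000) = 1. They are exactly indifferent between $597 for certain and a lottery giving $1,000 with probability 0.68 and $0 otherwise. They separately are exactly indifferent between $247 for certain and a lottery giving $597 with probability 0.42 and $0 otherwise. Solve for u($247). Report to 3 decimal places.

First, u($597) = 0.68·u($1,000) + 0.32·u($0) = 0.68.
Chaining: u($247) = 0.42·0.68 + 0.58·0.00 = 0.2856.

0.286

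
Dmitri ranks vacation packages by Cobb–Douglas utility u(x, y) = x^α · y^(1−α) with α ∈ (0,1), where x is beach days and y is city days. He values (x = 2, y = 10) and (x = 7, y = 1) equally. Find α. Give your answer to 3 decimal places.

α ≈ 0.648

Indifference: 2^α · 10^(1−α) = 7^α · 1^(1−α).
Rearrange to (2/7)^α = (1/10)^(1−α) and take logs: α·-1.252763 = (1−α)·-2.302585.
Thus α·(-3.555348) = -2.302585, so α = -2.302585/-3.555348 ≈ 0.648.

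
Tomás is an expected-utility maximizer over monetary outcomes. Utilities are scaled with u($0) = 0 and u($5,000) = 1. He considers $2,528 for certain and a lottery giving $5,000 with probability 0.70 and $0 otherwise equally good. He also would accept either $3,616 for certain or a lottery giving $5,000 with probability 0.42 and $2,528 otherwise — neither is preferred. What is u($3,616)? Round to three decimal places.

First, u($2,528) = 0.70·u($5,000) + 0.30·u($0) = 0.70.
The second indifference gives u($3,616) = 0.42·u($5,000) + 0.58·u($2,528) = 0.42·1.00 + 0.58·0.70 = 0.8260.

0.826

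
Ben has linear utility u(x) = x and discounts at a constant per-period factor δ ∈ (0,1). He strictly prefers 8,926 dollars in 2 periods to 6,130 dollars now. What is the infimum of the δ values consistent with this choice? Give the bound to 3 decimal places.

The preference means 6130 < δ^2·8926.
So δ^2 > 6130/8926 = 0.68676; taking the square root of both positive sides preserves the inequality.
δ > 0.68676^(1/2) = 0.829.

δ > 0.829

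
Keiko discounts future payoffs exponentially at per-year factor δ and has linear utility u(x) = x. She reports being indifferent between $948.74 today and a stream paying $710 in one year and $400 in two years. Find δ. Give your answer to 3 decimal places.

The stream is worth 710δ + 400δ² today, so 710δ + 400δ² = 948.74.
So 400δ² + 710δ − 948.74 = 0.
By the quadratic formula (taking the positive root), δ = (−710 + √2022084.00) / 800 ≈ 0.890.

δ ≈ 0.890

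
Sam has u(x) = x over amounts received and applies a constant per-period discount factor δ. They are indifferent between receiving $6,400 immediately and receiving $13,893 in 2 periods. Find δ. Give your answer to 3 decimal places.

The payoff in 2 periods is discounted by δ^2, so u(6400) = δ^2·u(13893) and δ^2 = u(6400)/u(13893).
With u(x) = x: δ^2 = 6400/13893 = 0.46066.
Hence δ = (0.46066)^(1/2) = 0.67872.

δ ≈ 0.679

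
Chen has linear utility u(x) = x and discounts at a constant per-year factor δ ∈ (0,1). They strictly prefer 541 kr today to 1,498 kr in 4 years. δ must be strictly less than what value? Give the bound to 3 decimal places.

δ < 0.775

The preference means 541 > δ^4·1498.
Dividing by 1498: δ^4 < 0.36115. Both sides are positive, so the 4th root keeps the direction.
δ < (541/1498)^(1/4) ≈ 0.775.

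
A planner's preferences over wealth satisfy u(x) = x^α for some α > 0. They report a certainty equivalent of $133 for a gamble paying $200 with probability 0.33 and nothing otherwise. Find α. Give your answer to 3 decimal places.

Since u(0) = 0, the lottery's EU is 0.33·200^α.
Setting u(133) equal to that: 133^α = 0.33·200^α ⇒ (133/200)^α = 0.33.
Taking logs: α·ln(133/200) = ln(0.33), so α = -1.108663 / -0.407968 ≈ 2.718.

α ≈ 2.718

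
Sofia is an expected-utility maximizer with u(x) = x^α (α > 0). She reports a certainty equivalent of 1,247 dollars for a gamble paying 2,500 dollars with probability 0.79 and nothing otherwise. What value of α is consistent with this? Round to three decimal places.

The lottery's expected utility is 0.79·u(2500) + 0.21·u(0) = 0.79·2500^α (since u(0) = 0 for α > 0).
Indifference: 1247^α = 0.79·2500^α, so (1247/2500)^α = 0.79.
Take logs: α = ln 0.79 / ln(1247/2500) ≈ 0.33890.

α ≈ 0.339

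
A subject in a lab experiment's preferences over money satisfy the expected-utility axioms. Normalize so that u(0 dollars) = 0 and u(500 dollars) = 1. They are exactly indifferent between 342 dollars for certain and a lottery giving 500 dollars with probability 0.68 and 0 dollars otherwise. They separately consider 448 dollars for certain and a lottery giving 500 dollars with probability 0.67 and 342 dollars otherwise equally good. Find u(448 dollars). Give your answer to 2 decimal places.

0.89

From the first indifference, u(342 dollars) = 0.68·u(500 dollars) + 0.32·u(0 dollars) = 0.68·1 + 0.32·0 = 0.68.
Then u(448 dollars) = 0.67·u(500 dollars) + 0.33·u(342 dollars) = 0.67·1.00 + 0.33·0.68 = 0.8944.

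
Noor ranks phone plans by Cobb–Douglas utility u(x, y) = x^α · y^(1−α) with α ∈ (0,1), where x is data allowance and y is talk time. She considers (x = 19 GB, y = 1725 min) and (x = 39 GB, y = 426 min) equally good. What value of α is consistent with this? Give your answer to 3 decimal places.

The Cobb–Douglas utilities coincide, so 19^α·1725^(1−α) = 39^α·426^(1−α).
Taking logs: α·ln 19 + (1−α)·ln 1725 = α·ln 39 + (1−α)·ln 426, i.e. α·-0.719123 = (1−α)·-1.398543.
So α/(1−α) = (-1.398543)/(-0.719123) = 1.944790, and α = 1.944790/2.944790 ≈ 0.660.

α ≈ 0.660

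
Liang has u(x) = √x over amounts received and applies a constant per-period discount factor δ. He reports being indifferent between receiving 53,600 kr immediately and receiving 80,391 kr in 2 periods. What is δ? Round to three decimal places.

Indifference means u(53600) = δ^2 · u(80391), so δ^2 = u(53600)/u(80391).
Since u(x) = √x, δ^2 = √(53600/80391) = 0.81654.
So δ = 0.81654^(1/2) ≈ 0.904.

δ ≈ 0.904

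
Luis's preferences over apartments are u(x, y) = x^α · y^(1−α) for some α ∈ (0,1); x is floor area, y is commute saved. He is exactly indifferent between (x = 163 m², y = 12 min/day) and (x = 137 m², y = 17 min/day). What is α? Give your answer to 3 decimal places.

Indifference: 163^α · 12^(1−α) = 137^α · 17^(1−α).
Rearrange to (163/137)^α = (17/12)^(1−α) and take logs: α·0.173769 = (1−α)·0.348307.
Thus α·(0.522076) = 0.348307, so α = 0.348307/0.522076 ≈ 0.667.

α ≈ 0.667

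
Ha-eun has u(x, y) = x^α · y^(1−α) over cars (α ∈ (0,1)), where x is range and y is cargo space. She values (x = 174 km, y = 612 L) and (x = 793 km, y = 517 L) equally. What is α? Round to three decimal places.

α ≈ 0.100

Indifference: 174^α · 612^(1−α) = 793^α · 517^(1−α).
(174/793)^α = (517/612)^(1−α); take logs: α·ln(174/793) = (1−α)·ln(517/612), i.e. α·-1.516768 = (1−α)·-0.168689.
With A = -1.516768 and B = -0.168689: α·A = (1−α)·B, so α = B/(A+B) = -0.168689/-1.685457 ≈ 0.100.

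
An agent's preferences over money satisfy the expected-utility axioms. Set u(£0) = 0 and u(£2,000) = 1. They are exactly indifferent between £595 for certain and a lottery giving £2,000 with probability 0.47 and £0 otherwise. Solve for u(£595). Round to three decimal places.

u(£595) equals the lottery's expected utility: 0.47·1 + 0.53·0 = 0.47.

0.470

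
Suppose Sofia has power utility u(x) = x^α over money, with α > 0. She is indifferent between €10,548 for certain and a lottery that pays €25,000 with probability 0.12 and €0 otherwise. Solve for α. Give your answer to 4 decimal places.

α ≈ 2.4570

EU(lottery) = 0.12·25000^α + 0.88·0 = 0.12·25000^α.
Setting u(10548) equal to that: 10548^α = 0.12·25000^α ⇒ (10548/25000)^α = 0.12.
α = ln(0.12) / ln(10548/25000) = -2.1202635/-0.8629396 ≈ 2.4570.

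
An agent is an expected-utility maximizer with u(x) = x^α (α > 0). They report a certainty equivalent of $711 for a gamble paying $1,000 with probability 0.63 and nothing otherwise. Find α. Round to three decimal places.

α ≈ 1.355

EU(lottery) = 0.63·1000^α + 0.37·0 = 0.63·1000^α.
Equating: 711^α = 0.63·1000^α, i.e. 0.7110^α = 0.63.
Taking logs: α·ln(711/1000) = ln(0.63), so α = -0.462035 / -0.341083 ≈ 1.355.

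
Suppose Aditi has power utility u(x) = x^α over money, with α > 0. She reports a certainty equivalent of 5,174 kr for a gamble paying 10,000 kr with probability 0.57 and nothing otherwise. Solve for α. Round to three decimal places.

EU(lottery) = 0.57·10000^α + 0.43·0 = 0.57·10000^α.
Indifference: 5174^α = 0.57·10000^α, so (5174/10000)^α = 0.57.
α = ln(0.57) / ln(5174/10000) = -0.562119/-0.658939 ≈ 0.853.

α ≈ 0.853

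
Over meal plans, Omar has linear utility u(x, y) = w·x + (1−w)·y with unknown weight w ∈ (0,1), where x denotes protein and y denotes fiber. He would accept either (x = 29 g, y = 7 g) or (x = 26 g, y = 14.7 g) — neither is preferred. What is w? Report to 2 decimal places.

u(29,7) = u(26,14.7) means w·29 + (1−w)·7 = w·26 + (1−w)·14.7.
Collecting terms: w·3 = (1−w)·7.7.
So w/(1−w) = 7.7/3 = 2.5667, giving w = 7.7/(3+7.7) = 0.72.

w = 0.72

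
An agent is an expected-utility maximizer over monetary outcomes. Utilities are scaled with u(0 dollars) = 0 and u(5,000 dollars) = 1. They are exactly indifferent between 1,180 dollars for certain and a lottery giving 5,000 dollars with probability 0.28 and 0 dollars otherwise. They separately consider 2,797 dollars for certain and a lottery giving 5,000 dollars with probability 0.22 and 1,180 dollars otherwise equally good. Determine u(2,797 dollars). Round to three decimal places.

From the first indifference, u(1,180 dollars) = 0.28·u(5,000 dollars) + 0.72·u(0 dollars) = 0.28·1 + 0.72·0 = 0.28.
Chaining: u(2,797 dollars) = 0.22·1.00 + 0.78·0.28 = 0.4384.

0.438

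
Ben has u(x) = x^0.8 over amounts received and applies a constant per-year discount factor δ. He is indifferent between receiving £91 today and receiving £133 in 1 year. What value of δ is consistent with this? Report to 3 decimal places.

Indifference means u(91) = δ · u(133), so δ = u(91)/u(133).
Since u(x) = x^0.8, δ = (91/133)^0.8 = 0.68421^0.8 = 0.73816.

δ ≈ 0.738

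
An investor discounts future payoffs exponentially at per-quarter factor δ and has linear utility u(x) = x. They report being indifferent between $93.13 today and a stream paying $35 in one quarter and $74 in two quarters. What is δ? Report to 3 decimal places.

δ ≈ 0.910

Equating present values: 93.13 = 35δ + 74δ².
Rearranged: 74δ² + 35δ − 93.13 = 0.
The positive root is δ = [−35 + √(35² + 4·74·93.13)] / (2·74) = (−35 + 169.681)/148 ≈ 0.910.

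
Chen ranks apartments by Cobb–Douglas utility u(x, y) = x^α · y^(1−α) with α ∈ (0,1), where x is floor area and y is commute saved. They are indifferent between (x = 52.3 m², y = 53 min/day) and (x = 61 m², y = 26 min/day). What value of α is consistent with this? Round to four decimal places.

α ≈ 0.8223

Indifference: 52.3^α · 53^(1−α) = 61^α · 26^(1−α).
Rearrange to (52.3/61)^α = (26/53)^(1−α) and take logs: α·-0.1538775 = (1−α)·-0.7121954.
With A = -0.1538775 and B = -0.7121954: α·A = (1−α)·B, so α = B/(A+B) = -0.7121954/-0.8660729 ≈ 0.8223.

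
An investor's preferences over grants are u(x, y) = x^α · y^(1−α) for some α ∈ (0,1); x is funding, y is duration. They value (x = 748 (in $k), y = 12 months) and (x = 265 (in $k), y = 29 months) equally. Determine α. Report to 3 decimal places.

Set the two utilities equal: 748^α·12^(1−α) = 265^α·29^(1−α).
(748/265)^α = (29/12)^(1−α); take logs: α·ln(748/265) = (1−α)·ln(29/12), i.e. α·1.037673 = (1−α)·0.882389.
Thus α·(1.920062) = 0.882389, so α = 0.882389/1.920062 ≈ 0.460.

α ≈ 0.460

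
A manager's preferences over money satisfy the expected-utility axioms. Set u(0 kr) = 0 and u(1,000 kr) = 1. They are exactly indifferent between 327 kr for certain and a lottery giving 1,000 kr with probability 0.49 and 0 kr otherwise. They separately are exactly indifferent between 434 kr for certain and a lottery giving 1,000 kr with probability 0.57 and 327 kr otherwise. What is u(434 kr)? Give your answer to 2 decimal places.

0.78

The first gamble pins u(327 kr): it must equal 0.49·1 + 0.51·0 = 0.49.
Then u(434 kr) = 0.57·u(1,000 kr) + 0.43·u(327 kr) = 0.57·1.00 + 0.43·0.49 = 0.7807.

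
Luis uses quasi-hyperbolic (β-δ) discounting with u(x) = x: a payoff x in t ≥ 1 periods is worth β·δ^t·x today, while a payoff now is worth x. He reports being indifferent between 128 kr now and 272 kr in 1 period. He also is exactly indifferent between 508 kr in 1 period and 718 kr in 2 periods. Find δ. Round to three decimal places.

From the later pair, β·δ^1·508 = β·δ^2·718; dividing through, δ = 508/718 = 0.70752.

δ ≈ 0.708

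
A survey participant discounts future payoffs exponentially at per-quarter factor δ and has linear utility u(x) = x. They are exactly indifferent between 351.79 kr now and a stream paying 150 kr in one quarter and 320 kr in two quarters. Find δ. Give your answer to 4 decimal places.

δ ≈ 0.8400

Present value of the stream is 150·δ + 320·δ². Indifference gives 150δ + 320δ² = 351.79.
Rearranged: 320δ² + 150δ − 351.79 = 0.
δ = (−150 + √(150² + 4·320·351.79)) / (2·320) = (−150 + √472791.20) / 640 ≈ 0.8400.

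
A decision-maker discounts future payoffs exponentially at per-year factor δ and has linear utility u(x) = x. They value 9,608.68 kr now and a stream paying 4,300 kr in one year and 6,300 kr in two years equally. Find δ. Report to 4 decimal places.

δ ≈ 0.9400

Equating present values: 9608.68 = 4300δ + 6300δ².
That is, 6300δ² + 4300δ − 9608.68 = 0, a quadratic in δ.
δ = (−4300 + √(4300² + 4·6300·9608.68)) / (2·6300) = (−4300 + √260628736.00) / 12600 ≈ 0.9400.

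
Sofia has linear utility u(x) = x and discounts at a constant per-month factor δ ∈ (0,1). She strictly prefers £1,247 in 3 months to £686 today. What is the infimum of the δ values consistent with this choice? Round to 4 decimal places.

δ > 0.8194

The preference means 686 < δ^3·1247.
Dividing by 1247: δ^3 > 0.55012. Both sides are positive, so the cube root keeps the direction.
δ > (686/1247)^(1/3) ≈ 0.8194.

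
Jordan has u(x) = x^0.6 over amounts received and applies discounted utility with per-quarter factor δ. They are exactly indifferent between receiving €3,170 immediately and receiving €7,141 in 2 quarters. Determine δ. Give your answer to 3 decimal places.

δ ≈ 0.784

Equating discounted utilities: u(3170) = δ^2·u(7141) ⇒ δ^2 = u(3170)/u(7141).
With u(x) = x^0.6: δ^2 = 3170^0.6/7141^0.6 = (3170/7141)^0.6 = 0.61430.
Taking the square root: δ = 0.61430^(1/2) ≈ 0.784.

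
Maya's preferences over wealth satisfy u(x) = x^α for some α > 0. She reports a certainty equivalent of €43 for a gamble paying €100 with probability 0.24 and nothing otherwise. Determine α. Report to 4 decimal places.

EU(lottery) = 0.24·100^α + 0.76·0 = 0.24·100^α.
Equating: 43^α = 0.24·100^α, i.e. 0.4300^α = 0.24.
Taking logs: α·ln(43/100) = ln(0.24), so α = -1.4271164 / -0.8439701 ≈ 1.6910.

α ≈ 1.6910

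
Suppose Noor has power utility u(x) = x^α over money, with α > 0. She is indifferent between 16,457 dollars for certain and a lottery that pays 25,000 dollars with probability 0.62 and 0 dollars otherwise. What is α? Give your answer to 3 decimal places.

α ≈ 1.143

EU(lottery) = 0.62·25000^α + 0.38·0 = 0.62·25000^α.
Equating: 16457^α = 0.62·25000^α, i.e. 0.6583^α = 0.62.
Taking logs: α·ln(16457/25000) = ln(0.62), so α = -0.478036 / -0.418125 ≈ 1.143.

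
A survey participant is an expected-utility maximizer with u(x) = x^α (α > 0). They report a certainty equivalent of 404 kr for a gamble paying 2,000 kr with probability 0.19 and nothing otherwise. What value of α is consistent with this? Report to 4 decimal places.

Since u(0) = 0, the lottery's EU is 0.19·2000^α.
Setting u(404) equal to that: 404^α = 0.19·2000^α ⇒ (404/2000)^α = 0.19.
Taking logs: α·ln(404/2000) = ln(0.19), so α = -1.6607312 / -1.5994876 ≈ 1.0383.

α ≈ 1.0383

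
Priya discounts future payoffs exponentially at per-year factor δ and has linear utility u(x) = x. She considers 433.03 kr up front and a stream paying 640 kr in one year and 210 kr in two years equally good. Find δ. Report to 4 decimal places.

δ ≈ 0.5700

Present value of the stream is 640·δ + 210·δ². Indifference gives 640δ + 210δ² = 433.03.
That is, 210δ² + 640δ − 433.03 = 0, a quadratic in δ.
The positive root is δ = [−640 + √(640² + 4·210·433.03)] / (2·210) = (−640 + 879.400)/420 ≈ 0.5700.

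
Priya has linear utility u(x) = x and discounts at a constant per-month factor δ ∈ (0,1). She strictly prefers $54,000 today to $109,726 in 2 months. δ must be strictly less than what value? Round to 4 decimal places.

The preference means 54000 > δ^2·109726.
Dividing by 109726: δ^2 < 0.49213. Both sides are positive, so the square root keeps the direction.
δ < (54000/109726)^(1/2) ≈ 0.7015.

δ < 0.7015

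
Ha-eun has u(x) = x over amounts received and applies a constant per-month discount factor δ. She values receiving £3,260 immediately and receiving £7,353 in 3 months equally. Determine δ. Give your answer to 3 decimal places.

Indifference means u(3260) = δ^3 · u(7353), so δ^3 = u(3260)/u(7353).
With u(x) = x: δ^3 = 3260/7353 = 0.44336.
Taking the cube root: δ = 0.44336^(1/3) ≈ 0.763.

δ ≈ 0.763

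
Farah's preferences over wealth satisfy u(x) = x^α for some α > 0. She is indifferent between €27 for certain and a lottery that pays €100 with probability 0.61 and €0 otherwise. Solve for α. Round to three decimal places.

α ≈ 0.378

Since u(0) = 0, the lottery's EU is 0.61·100^α.
Setting u(27) equal to that: 27^α = 0.61·100^α ⇒ (27/100)^α = 0.61.
Take logs: α = ln 0.61 / ln(27/100) ≈ 0.37752.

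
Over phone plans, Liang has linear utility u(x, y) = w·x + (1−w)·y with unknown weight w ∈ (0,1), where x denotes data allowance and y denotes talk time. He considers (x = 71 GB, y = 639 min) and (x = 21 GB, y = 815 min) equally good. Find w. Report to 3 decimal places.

w = 0.779

Indifference: w·71 + (1−w)·639 = w·21 + (1−w)·815.
Collecting terms: w·50 = (1−w)·176.
Hence w = 176/(50+176) = 176/226 = 0.779.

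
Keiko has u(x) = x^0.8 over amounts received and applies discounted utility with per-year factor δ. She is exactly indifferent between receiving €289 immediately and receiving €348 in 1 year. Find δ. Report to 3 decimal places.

Indifference means u(289) = δ · u(348), so δ = u(289)/u(348).
Since u(x) = x^0.8, δ = (289/348)^0.8 = 0.83046^0.8 = 0.86190.

δ ≈ 0.862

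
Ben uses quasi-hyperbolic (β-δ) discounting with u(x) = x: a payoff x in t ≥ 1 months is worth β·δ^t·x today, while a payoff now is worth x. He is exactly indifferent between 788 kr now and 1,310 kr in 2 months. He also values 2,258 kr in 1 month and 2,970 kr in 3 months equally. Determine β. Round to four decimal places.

β ≈ 0.7912

Both payoffs in the second observation are in the future, so β drops out: δ^1·2258 = δ^3·2970 ⇒ δ^2 = 2258/2970 = 0.76027, so δ = 0.87193.
Substituting δ into 788 = β·δ^2·1310: β = 788/(995.953) ≈ 0.7912.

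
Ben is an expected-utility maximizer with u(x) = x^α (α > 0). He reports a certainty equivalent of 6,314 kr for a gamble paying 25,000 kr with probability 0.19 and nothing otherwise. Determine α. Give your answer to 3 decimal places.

The lottery's expected utility is 0.19·u(25000) + 0.81·u(0) = 0.19·25000^α (since u(0) = 0 for α > 0).
Setting u(6314) equal to that: 6314^α = 0.19·25000^α ⇒ (6314/25000)^α = 0.19.
Taking logs: α·ln(6314/25000) = ln(0.19), so α = -1.660731 / -1.376106 ≈ 1.207.

α ≈ 1.207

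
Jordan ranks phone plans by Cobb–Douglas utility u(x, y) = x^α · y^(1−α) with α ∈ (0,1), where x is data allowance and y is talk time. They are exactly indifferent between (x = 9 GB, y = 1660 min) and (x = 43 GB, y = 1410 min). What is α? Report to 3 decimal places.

α ≈ 0.095

Indifference: 9^α · 1660^(1−α) = 43^α · 1410^(1−α).
Rearrange to (9/43)^α = (1410/1660)^(1−α) and take logs: α·-1.563976 = (1−α)·-0.163228.
Thus α·(-1.727204) = -0.163228, so α = -0.163228/-1.727204 ≈ 0.095.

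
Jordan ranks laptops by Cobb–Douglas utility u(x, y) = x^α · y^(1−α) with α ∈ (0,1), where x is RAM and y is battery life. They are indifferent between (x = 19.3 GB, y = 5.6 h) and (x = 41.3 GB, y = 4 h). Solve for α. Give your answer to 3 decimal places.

α ≈ 0.307

Indifference: 19.3^α · 5.6^(1−α) = 41.3^α · 4^(1−α).
Rearrange to (19.3/41.3)^α = (4/5.6)^(1−α) and take logs: α·-0.760757 = (1−α)·-0.336472.
With A = -0.760757 and B = -0.336472: α·A = (1−α)·B, so α = B/(A+B) = -0.336472/-1.097229 ≈ 0.307.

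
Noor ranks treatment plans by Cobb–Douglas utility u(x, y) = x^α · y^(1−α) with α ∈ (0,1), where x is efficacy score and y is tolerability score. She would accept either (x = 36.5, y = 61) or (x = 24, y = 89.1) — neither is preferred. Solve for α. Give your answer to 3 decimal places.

Indifference: 36.5^α · 61^(1−α) = 24^α · 89.1^(1−α).
Rearrange to (36.5/24)^α = (89.1/61)^(1−α) and take logs: α·0.419258 = (1−α)·0.378885.
With A = 0.419258 and B = 0.378885: α·A = (1−α)·B, so α = B/(A+B) = 0.378885/0.798143 ≈ 0.475.

α ≈ 0.475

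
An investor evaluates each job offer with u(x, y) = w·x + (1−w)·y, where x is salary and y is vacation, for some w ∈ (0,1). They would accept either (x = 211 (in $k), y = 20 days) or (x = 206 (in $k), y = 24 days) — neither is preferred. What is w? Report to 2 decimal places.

w = 0.44

Indifference: w·211 + (1−w)·20 = w·206 + (1−w)·24.
w·(211−206) = (1−w)·(24−20), i.e. w·5 = (1−w)·4.
Hence w = 4/(5+4) = 4/9 = 0.44.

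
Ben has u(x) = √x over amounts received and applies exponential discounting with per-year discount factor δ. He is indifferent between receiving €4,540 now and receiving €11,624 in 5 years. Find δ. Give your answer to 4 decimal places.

δ ≈ 0.9103

Indifference means u(4540) = δ^5 · u(11624), so δ^5 = u(4540)/u(11624).
With u(x) = √x: δ^5 = √4540/√11624 = √(4540/11624) = 0.62496.
Hence δ = (0.62496)^(1/5) = 0.910270.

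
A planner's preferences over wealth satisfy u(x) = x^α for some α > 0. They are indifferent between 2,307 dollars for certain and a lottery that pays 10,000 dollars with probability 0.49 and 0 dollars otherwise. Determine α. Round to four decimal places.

The lottery's expected utility is 0.49·u(10000) + 0.51·u(0) = 0.49·10000^α (since u(0) = 0 for α > 0).
Indifference: 2307^α = 0.49·10000^α, so (2307/10000)^α = 0.49.
Taking logs: α·ln(2307/10000) = ln(0.49), so α = -0.7133499 / -1.4666371 ≈ 0.4864.

α ≈ 0.4864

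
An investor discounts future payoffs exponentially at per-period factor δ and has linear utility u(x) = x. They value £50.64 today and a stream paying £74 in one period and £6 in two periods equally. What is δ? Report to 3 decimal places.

Present value of the stream is 74·δ + 6·δ². Indifference gives 74δ + 6δ² = 50.64.
That is, 6δ² + 74δ − 50.64 = 0, a quadratic in δ.
δ = (−74 + √(74² + 4·6·50.64)) / (2·6) = (−74 + √6691.36) / 12 ≈ 0.650.

δ ≈ 0.650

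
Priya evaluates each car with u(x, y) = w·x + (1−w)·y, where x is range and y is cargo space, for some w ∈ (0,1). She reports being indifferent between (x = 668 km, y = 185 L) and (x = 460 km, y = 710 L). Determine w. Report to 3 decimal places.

Indifference: w·668 + (1−w)·185 = w·460 + (1−w)·710.
w·(668−460) = (1−w)·(710−185), i.e. w·208 = (1−w)·525.
Hence w = 525/(208+525) = 525/733 = 0.716.

w = 0.716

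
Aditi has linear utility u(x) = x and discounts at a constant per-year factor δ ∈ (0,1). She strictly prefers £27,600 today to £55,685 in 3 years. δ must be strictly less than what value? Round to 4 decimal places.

Under u(x) = x this choice says 27600 > δ^3·55685.
Dividing by 55685: δ^3 < 0.49565. Both sides are positive, so the cube root keeps the direction.
δ < (27600/55685)^(1/3) ≈ 0.7914.

δ < 0.7914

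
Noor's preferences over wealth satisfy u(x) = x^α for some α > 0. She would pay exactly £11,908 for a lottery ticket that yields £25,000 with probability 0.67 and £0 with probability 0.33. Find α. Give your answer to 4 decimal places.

The lottery's expected utility is 0.67·u(25000) + 0.33·u(0) = 0.67·25000^α (since u(0) = 0 for α > 0).
Equating: 11908^α = 0.67·25000^α, i.e. 0.4763^α = 0.67.
Take logs: α = ln 0.67 / ln(11908/25000) ≈ 0.539971.

α ≈ 0.5400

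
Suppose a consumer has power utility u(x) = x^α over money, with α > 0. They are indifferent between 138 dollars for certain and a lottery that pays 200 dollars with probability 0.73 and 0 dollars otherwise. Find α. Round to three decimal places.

The lottery's expected utility is 0.73·u(200) + 0.27·u(0) = 0.73·200^α (since u(0) = 0 for α > 0).
Setting u(138) equal to that: 138^α = 0.73·200^α ⇒ (138/200)^α = 0.73.
Take logs: α = ln 0.73 / ln(138/200) ≈ 0.84813.

α ≈ 0.848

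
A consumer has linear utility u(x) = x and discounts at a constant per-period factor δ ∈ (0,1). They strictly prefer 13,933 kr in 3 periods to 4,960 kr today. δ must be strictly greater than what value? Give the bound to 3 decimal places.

δ > 0.709

Comparing present values: 4960 < δ^3·13933.
Dividing by 13933: δ^3 > 0.35599. Both sides are positive, so the cube root keeps the direction.
δ > 0.35599^(1/3) = 0.709.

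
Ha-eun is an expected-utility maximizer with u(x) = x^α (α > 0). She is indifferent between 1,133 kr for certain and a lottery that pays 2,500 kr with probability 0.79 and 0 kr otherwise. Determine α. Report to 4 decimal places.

The lottery's expected utility is 0.79·u(2500) + 0.21·u(0) = 0.79·2500^α (since u(0) = 0 for α > 0).
Indifference: 1133^α = 0.79·2500^α, so (1133/2500)^α = 0.79.
Taking logs: α·ln(1133/2500) = ln(0.79), so α = -0.2357223 / -0.7914217 ≈ 0.2978.

α ≈ 0.2978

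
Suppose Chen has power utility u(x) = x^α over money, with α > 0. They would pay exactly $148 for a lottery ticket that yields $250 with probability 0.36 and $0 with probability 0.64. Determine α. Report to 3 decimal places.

Since u(0) = 0, the lottery's EU is 0.36·250^α.
Indifference: 148^α = 0.36·250^α, so (148/250)^α = 0.36.
Taking logs: α·ln(148/250) = ln(0.36), so α = -1.021651 / -0.524249 ≈ 1.949.

α ≈ 1.949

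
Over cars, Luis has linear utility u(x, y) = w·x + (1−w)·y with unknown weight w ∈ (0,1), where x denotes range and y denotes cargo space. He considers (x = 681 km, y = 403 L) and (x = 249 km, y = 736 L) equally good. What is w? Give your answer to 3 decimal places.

u(681,403) = u(249,736) means w·681 + (1−w)·403 = w·249 + (1−w)·736.
Rearranging, 432·w − 333·(1−w) = 0.
Hence w = 333/(432+333) = 333/765 = 0.435.

w = 0.435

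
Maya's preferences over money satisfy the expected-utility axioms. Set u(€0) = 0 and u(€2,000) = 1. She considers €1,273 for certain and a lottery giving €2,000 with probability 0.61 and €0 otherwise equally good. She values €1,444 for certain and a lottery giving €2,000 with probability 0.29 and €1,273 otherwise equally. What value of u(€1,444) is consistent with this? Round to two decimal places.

0.72

From the first indifference, u(€1,273) = 0.61·u(€2,000) + 0.39·u(€0) = 0.61·1 + 0.39·0 = 0.61.
The second indifference gives u(€1,444) = 0.29·u(€2,000) + 0.71·u(€1,273) = 0.29·1.00 + 0.71·0.61 = 0.7231.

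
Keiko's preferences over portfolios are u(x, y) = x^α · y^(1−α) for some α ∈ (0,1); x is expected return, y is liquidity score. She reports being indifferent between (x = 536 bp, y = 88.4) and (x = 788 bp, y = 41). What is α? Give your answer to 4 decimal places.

Indifference: 536^α · 88.4^(1−α) = 788^α · 41^(1−α).
(536/788)^α = (41/88.4)^(1−α); take logs: α·ln(536/788) = (1−α)·ln(41/88.4), i.e. α·-0.3853639 = (1−α)·-0.7682999.
With A = -0.3853639 and B = -0.7682999: α·A = (1−α)·B, so α = B/(A+B) = -0.7682999/-1.1536638 ≈ 0.6660.

α ≈ 0.6660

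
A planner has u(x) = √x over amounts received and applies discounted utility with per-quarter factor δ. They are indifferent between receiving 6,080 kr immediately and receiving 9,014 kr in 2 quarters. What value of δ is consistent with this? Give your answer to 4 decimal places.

δ ≈ 0.9062

The payoff in 2 quarters is discounted by δ^2, so u(6080) = δ^2·u(9014) and δ^2 = u(6080)/u(9014).
Since u(x) = √x, δ^2 = √(6080/9014) = 0.82128.
Hence δ = (0.82128)^(1/2) = 0.906247.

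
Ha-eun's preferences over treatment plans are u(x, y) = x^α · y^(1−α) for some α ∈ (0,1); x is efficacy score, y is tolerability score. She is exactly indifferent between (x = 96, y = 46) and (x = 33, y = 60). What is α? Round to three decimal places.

α ≈ 0.199

Indifference: 96^α · 46^(1−α) = 33^α · 60^(1−α).
(96/33)^α = (60/46)^(1−α); take logs: α·ln(96/33) = (1−α)·ln(60/46), i.e. α·1.067841 = (1−α)·0.265703.
With A = 1.067841 and B = 0.265703: α·A = (1−α)·B, so α = B/(A+B) = 0.265703/1.333544 ≈ 0.199.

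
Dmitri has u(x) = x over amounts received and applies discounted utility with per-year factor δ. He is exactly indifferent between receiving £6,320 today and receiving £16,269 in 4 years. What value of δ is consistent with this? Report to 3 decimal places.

δ ≈ 0.789

Indifference means u(6320) = δ^4 · u(16269), so δ^4 = u(6320)/u(16269).
With u(x) = x: δ^4 = 6320/16269 = 0.38847.
Hence δ = (0.38847)^(1/4) = 0.78948.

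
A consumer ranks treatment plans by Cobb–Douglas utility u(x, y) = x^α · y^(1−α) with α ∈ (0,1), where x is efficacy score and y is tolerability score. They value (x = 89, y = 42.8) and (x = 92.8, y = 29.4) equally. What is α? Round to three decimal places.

α ≈ 0.900

Set the two utilities equal: 89^α·42.8^(1−α) = 92.8^α·29.4^(1−α).
Taking logs: α·ln 89 + (1−α)·ln 42.8 = α·ln 92.8 + (1−α)·ln 29.4, i.e. α·-0.041810 = (1−α)·-0.375543.
With A = -0.041810 and B = -0.375543: α·A = (1−α)·B, so α = B/(A+B) = -0.375543/-0.417353 ≈ 0.900.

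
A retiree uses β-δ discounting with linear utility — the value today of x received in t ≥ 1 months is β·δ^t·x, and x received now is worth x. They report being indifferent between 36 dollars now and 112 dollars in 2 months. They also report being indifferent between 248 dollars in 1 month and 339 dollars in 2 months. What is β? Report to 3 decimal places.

β ≈ 0.601

The second indifference involves only future payoffs, so β cancels: β·δ^1·248 = β·δ^2·339, giving δ = 248/339 = 0.73156.
The first indifference: 36 = β·δ^2·112, so β = 36/(δ^2·112) = 36/(0.53519·112) ≈ 0.601.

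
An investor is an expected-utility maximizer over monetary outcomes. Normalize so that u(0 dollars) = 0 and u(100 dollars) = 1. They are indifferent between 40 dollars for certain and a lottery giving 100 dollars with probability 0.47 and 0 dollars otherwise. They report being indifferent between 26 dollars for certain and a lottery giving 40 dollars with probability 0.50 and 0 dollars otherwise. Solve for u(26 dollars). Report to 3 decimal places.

First, u(40 dollars) = 0.47·u(100 dollars) + 0.53·u(0 dollars) = 0.47.
The second indifference gives u(26 dollars) = 0.50·u(40 dollars) + 0.50·u(0 dollars) = 0.50·0.47 + 0.50·0.00 = 0.2350.

0.235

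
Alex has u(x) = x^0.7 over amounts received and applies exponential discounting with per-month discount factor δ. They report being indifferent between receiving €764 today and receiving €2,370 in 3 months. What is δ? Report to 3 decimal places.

δ ≈ 0.768

Equating discounted utilities: u(764) = δ^3·u(2370) ⇒ δ^3 = u(764)/u(2370).
With u(x) = x^0.7: δ^3 = 764^0.7/2370^0.7 = (764/2370)^0.7 = 0.45273.
Taking the cube root: δ = 0.45273^(1/3) ≈ 0.768.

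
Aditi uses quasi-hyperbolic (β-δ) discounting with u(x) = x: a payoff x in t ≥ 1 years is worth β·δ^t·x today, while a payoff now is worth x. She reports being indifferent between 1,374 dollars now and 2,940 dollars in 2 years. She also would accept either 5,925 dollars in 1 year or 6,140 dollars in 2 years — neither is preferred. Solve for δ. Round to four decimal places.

The second indifference involves only future payoffs, so β cancels: β·δ^1·5925 = β·δ^2·6140, giving δ = 5925/6140 = 0.96498.

δ ≈ 0.9650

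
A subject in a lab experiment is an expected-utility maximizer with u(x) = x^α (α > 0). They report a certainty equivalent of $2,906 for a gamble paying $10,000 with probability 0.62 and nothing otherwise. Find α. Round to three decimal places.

EU(lottery) = 0.62·10000^α + 0.38·0 = 0.62·10000^α.
Setting u(2906) equal to that: 2906^α = 0.62·10000^α ⇒ (2906/10000)^α = 0.62.
Take logs: α = ln 0.62 / ln(2906/10000) ≈ 0.38682.

α ≈ 0.387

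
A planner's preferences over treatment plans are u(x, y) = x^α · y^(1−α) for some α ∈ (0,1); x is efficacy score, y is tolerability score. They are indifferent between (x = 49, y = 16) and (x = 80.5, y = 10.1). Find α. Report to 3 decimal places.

Set the two utilities equal: 49^α·16^(1−α) = 80.5^α·10.1^(1−α).
Taking logs: α·ln 49 + (1−α)·ln 16 = α·ln 80.5 + (1−α)·ln 10.1, i.e. α·-0.496437 = (1−α)·-0.460053.
So α/(1−α) = (-0.460053)/(-0.496437) = 0.926710, and α = 0.926710/1.926710 ≈ 0.481.

α ≈ 0.481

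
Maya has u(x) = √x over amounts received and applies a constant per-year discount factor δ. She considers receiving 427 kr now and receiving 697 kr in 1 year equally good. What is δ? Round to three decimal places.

δ ≈ 0.783

Indifference means u(427) = δ · u(697), so δ = u(427)/u(697).
With u(x) = √x: δ = √427/√697 = √(427/697) = 0.78270.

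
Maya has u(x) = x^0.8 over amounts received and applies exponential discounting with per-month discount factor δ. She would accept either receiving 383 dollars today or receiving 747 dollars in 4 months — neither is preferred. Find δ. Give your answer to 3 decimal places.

δ ≈ 0.875

Indifference means u(383) = δ^4 · u(747), so δ^4 = u(383)/u(747).
With u(x) = x^0.8: δ^4 = 383^0.8/747^0.8 = (383/747)^0.8 = 0.58601.
Taking the 4th root: δ = 0.58601^(1/4) ≈ 0.875.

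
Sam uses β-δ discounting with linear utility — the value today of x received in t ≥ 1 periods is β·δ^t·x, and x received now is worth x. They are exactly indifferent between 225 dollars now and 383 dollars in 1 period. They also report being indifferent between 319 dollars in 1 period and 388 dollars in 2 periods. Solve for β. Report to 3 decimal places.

β ≈ 0.715

From the later pair, β·δ^1·319 = β·δ^2·388; dividing through, δ = 319/388 = 0.82216.
The first indifference: 225 = β·δ·383, so β = 225/(δ·383) = 225/(0.82216·383) ≈ 0.715.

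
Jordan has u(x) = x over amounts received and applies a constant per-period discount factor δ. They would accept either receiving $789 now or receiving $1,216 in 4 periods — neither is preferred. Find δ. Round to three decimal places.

Indifference means u(789) = δ^4 · u(1216), so δ^4 = u(789)/u(1216).
With u(x) = x: δ^4 = 789/1216 = 0.64885.
Taking the 4th root: δ = 0.64885^(1/4) ≈ 0.898.

δ ≈ 0.898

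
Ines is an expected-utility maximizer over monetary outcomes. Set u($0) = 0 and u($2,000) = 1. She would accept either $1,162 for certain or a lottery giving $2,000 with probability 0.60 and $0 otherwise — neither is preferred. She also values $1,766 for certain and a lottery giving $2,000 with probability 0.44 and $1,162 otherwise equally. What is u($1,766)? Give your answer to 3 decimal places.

From the first indifference, u($1,162) = 0.60·u($2,000) + 0.40·u($0) = 0.60·1 + 0.40·0 = 0.60.
Chaining: u($1,766) = 0.44·1.00 + 0.56·0.60 = 0.7760.

0.776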